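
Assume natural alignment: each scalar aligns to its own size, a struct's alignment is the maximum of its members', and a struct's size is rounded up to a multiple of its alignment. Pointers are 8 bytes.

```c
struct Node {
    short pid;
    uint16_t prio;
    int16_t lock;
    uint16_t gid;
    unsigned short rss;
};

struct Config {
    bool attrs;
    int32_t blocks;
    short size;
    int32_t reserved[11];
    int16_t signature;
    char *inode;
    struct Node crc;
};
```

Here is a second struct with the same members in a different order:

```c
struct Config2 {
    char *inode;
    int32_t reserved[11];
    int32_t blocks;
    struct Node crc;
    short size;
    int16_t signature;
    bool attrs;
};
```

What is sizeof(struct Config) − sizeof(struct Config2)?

Node: 0..2  pid  (2B, 2-aligned); 2..4  prio  (2B, 2-aligned); 4..6  lock  (2B, 2-aligned); 6..8  gid  (2B, 2-aligned); 8..10  rss  (2B, 2-aligned); sizeof = 10, alignof = 2
0..1  attrs  (1B, 1-aligned)
1..4  -- padding (3B)
4..8  blocks  (4B, 4-aligned)
8..10  size  (2B, 2-aligned)
10..12  -- padding (2B)
12..56  reserved  (44B, 4-aligned)
56..58  signature  (2B, 2-aligned)
58..64  -- padding (6B)
64..72  inode  (8B, 8-aligned)
72..82  crc  (10B, 2-aligned)
82..88  -- tail padding (6B)
sizeof = 88, alignof = 8
— Config2 —
0..8  inode  (8B, 8-aligned)
8..52  reserved  (44B, 4-aligned)
52..56  blocks  (4B, 4-aligned)
56..66  crc  (10B, 2-aligned)
66..68  size  (2B, 2-aligned)
68..70  signature  (2B, 2-aligned)
70..71  attrs  (1B, 1-aligned)
71..72  -- tail padding (1B)
sizeof = 72, alignof = 8
88 − 72 = 16

16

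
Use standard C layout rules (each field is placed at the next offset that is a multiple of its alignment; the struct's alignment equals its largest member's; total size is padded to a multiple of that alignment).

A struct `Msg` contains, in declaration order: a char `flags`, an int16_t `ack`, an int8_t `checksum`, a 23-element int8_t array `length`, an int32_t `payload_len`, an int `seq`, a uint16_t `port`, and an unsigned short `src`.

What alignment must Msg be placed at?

4

member alignments: flags=1, ack=2, checksum=1, length=1, payload_len=4, seq=4, port=2, src=2
max = 4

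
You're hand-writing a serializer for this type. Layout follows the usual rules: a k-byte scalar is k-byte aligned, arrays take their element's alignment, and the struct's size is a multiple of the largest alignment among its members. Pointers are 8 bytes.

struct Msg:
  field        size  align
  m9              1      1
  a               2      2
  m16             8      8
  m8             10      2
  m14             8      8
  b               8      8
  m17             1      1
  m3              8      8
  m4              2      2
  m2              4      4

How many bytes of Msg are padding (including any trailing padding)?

@0: m9 [1B, align 1] → 1
+1 pad (align 2)
@2: a [2B, align 2] → 4
+4 pad (align 8)
@8: m16 [8B, align 8] → 16
@16: m8 [10B, align 2] → 26
+6 pad (align 8)
@32: m14 [8B, align 8] → 40
@40: b [8B, align 8] → 48
@48: m17 [1B, align 1] → 49
+7 pad (align 8)
@56: m3 [8B, align 8] → 64
@64: m4 [2B, align 2] → 66
+2 pad (align 4)
@68: m2 [4B, align 4] → 72
size 72, align 8
data bytes 52, size 72 → padding 20

20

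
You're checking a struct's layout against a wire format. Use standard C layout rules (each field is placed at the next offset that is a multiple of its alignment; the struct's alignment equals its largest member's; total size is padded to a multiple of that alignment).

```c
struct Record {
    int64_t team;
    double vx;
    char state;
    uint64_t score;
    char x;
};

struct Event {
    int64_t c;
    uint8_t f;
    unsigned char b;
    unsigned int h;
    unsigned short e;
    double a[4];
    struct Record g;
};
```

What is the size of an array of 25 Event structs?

Record: @0: team [8B, align 8] → 8; @8: vx [8B, align 8] → 16; @16: state [1B, align 1] → 17; +7 pad (align 8); @24: score [8B, align 8] → 32; @32: x [1B, align 1] → 33; +7 tail pad (align 8); size 40, align 8
@0: c [8B, align 8] → 8
@8: f [1B, align 1] → 9
@9: b [1B, align 1] → 10
+2 pad (align 4)
@12: h [4B, align 4] → 16
@16: e [2B, align 2] → 18
+6 pad (align 8)
@24: a [32B, align 8] → 56
@56: g [40B, align 8] → 96
size 96, align 8
array of 25: 25 × 96 = 2400

2400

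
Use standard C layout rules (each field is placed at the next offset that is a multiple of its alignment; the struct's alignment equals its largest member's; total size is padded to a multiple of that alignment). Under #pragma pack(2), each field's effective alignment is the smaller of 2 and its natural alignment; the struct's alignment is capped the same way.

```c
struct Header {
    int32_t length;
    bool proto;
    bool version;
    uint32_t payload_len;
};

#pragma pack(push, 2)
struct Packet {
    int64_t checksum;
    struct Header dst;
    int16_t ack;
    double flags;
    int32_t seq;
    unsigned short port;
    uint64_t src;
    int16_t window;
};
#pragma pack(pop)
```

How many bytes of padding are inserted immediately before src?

0

Header: @0: length [4B, align 4] → 4; @4: proto [1B, align 1] → 5; @5: version [1B, align 1] → 6; +2 pad (align 4); @8: payload_len [4B, align 4] → 12; size 12, align 4
@0: checksum [8B, align 2] → 8
@8: dst [12B, align 2] → 20
@20: ack [2B, align 2] → 22
@22: flags [8B, align 2] → 30
@30: seq [4B, align 2] → 34
@34: port [2B, align 2] → 36
@36: src [8B, align 2] → 44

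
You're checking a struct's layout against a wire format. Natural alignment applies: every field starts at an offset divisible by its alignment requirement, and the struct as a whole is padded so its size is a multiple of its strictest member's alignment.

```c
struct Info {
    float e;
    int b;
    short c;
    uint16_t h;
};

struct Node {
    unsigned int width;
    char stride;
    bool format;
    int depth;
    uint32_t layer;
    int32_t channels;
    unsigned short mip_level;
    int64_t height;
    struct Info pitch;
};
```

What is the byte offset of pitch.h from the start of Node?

42

Info: 0..4  e  (4B, 4-aligned); 4..8  b  (4B, 4-aligned); 8..10  c  (2B, 2-aligned); 10..12  h  (2B, 2-aligned); sizeof = 12, alignof = 4
0..4  width  (4B, 4-aligned)
4..5  stride  (1B, 1-aligned)
5..6  format  (1B, 1-aligned)
6..8  -- padding (2B)
8..12  depth  (4B, 4-aligned)
12..16  layer  (4B, 4-aligned)
16..20  channels  (4B, 4-aligned)
20..22  mip_level  (2B, 2-aligned)
22..24  -- padding (2B)
24..32  height  (8B, 8-aligned)
32..44  pitch  (12B, 4-aligned)
within Info: h at 10
32 + 10 = 42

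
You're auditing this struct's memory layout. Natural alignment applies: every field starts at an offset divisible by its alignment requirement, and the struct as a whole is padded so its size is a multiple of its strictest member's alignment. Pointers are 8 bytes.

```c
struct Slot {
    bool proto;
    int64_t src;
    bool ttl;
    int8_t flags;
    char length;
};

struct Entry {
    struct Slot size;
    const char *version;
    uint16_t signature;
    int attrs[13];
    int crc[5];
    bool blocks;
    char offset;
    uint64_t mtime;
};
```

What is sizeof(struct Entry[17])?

Slot: proto at 0 (size 1, align 1) → ends 1; pad 7 to align 8 for src; src at 8 (size 8, align 8) → ends 16; ttl at 16 (size 1, align 1) → ends 17; flags at 17 (size 1, align 1) → ends 18; length at 18 (size 1, align 1) → ends 19; tail pad 5 to reach multiple of 8; total 24 bytes, alignment 8
size at 0 (size 24, align 8) → ends 24
version at 24 (size 8, align 8) → ends 32
signature at 32 (size 2, align 2) → ends 34
pad 2 to align 4 for attrs
attrs at 36 (size 52, align 4) → ends 88
crc at 88 (size 20, align 4) → ends 108
blocks at 108 (size 1, align 1) → ends 109
offset at 109 (size 1, align 1) → ends 110
pad 2 to align 8 for mtime
mtime at 112 (size 8, align 8) → ends 120
total 120 bytes, alignment 8
array of 17: 17 × 120 = 2040

2040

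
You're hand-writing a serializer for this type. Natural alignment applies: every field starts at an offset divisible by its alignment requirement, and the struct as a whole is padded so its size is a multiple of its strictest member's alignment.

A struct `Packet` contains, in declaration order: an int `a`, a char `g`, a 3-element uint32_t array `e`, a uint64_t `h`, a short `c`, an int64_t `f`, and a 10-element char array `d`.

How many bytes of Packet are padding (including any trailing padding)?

@0: a [4B, align 4] → 4
@4: g [1B, align 1] → 5
+3 pad (align 4)
@8: e [12B, align 4] → 20
+4 pad (align 8)
@24: h [8B, align 8] → 32
@32: c [2B, align 2] → 34
+6 pad (align 8)
@40: f [8B, align 8] → 48
@48: d [10B, align 1] → 58
+6 tail pad (align 8)
size 64, align 8
data bytes 45, size 64 → padding 19

19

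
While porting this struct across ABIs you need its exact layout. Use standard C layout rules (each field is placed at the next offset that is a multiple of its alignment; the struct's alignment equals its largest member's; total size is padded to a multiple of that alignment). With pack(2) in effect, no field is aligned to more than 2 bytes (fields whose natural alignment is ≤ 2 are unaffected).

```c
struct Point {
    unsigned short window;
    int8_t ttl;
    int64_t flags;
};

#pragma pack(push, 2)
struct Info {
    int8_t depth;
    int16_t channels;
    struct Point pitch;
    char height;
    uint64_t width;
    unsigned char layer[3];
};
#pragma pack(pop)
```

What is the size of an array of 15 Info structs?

510

Point: window at 0 (size 2, align 2) → ends 2; ttl at 2 (size 1, align 1) → ends 3; pad 5 to align 8 for flags; flags at 8 (size 8, align 8) → ends 16; total 16 bytes, alignment 8
depth at 0 (size 1, align 1) → ends 1
pad 1 to align 2 for channels
channels at 2 (size 2, align 2) → ends 4
pitch at 4 (size 16, align 2) → ends 20
height at 20 (size 1, align 1) → ends 21
pad 1 to align 2 for width
width at 22 (size 8, align 2) → ends 30
layer at 30 (size 3, align 1) → ends 33
tail pad 1 to reach multiple of 2
total 34 bytes, alignment 2
array of 15: 15 × 34 = 510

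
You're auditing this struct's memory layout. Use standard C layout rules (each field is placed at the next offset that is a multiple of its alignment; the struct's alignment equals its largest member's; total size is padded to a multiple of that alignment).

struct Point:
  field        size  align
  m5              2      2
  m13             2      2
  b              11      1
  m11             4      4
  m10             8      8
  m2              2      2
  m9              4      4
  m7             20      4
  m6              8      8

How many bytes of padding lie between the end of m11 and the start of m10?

@0: m5 [2B, align 2] → 2
@2: m13 [2B, align 2] → 4
@4: b [11B, align 1] → 15
+1 pad (align 4)
@16: m11 [4B, align 4] → 20
+4 pad (align 8)
@24: m10 [8B, align 8] → 32

4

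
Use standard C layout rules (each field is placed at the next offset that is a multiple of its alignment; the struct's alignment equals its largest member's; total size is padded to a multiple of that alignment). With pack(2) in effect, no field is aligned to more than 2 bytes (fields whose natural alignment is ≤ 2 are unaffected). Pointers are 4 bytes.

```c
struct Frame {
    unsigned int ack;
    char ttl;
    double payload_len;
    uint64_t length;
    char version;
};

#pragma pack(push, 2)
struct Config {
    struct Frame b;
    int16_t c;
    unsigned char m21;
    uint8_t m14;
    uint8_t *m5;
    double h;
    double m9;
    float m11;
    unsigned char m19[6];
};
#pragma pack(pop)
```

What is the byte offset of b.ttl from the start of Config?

4

Frame: @0: ack [4B, align 4] → 4; @4: ttl [1B, align 1] → 5; +3 pad (align 8); @8: payload_len [8B, align 8] → 16; @16: length [8B, align 8] → 24; @24: version [1B, align 1] → 25; +7 tail pad (align 8); size 32, align 8
@0: b [32B, align 2] → 32
within Frame: ttl at 4
0 + 4 = 4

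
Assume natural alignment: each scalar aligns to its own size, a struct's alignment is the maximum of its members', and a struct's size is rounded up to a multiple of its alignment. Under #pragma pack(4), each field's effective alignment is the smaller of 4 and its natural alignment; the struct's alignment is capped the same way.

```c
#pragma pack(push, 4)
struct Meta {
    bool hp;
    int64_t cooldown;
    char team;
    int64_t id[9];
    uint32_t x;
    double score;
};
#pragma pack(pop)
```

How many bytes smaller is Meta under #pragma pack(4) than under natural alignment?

natural layout:
  @0: hp [1B, align 1] → 1
  +7 pad (align 8)
  @8: cooldown [8B, align 8] → 16
  @16: team [1B, align 1] → 17
  +7 pad (align 8)
  @24: id [72B, align 8] → 96
  @96: x [4B, align 4] → 100
  +4 pad (align 8)
  @104: score [8B, align 8] → 112
  size 112, align 8
packed(4) layout:
  @0: hp [1B, align 1] → 1
  +3 pad (align 4)
  @4: cooldown [8B, align 4] → 12
  @12: team [1B, align 1] → 13
  +3 pad (align 4)
  @16: id [72B, align 4] → 88
  @88: x [4B, align 4] → 92
  @92: score [8B, align 4] → 100
  size 100, align 4
112 − 100 = 12

12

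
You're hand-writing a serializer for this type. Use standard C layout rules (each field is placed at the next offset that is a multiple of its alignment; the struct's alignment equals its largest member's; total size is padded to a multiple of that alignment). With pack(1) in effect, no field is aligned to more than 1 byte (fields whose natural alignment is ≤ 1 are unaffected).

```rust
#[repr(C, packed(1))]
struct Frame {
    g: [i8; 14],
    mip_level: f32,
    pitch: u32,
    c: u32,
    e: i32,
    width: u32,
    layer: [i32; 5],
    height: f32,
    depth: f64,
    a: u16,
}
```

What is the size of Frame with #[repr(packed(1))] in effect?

68

g at 0 (size 14, align 1) → ends 14
mip_level at 14 (size 4, align 1) → ends 18
pitch at 18 (size 4, align 1) → ends 22
c at 22 (size 4, align 1) → ends 26
e at 26 (size 4, align 1) → ends 30
width at 30 (size 4, align 1) → ends 34
layer at 34 (size 20, align 1) → ends 54
height at 54 (size 4, align 1) → ends 58
depth at 58 (size 8, align 1) → ends 66
a at 66 (size 2, align 1) → ends 68
total 68 bytes, alignment 1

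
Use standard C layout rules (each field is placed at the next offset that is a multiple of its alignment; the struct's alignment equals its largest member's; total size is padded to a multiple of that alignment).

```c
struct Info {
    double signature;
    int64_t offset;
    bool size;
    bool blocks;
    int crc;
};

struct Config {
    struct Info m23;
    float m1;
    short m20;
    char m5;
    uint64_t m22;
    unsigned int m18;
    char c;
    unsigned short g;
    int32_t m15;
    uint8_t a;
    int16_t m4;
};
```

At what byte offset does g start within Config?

Info: @0: signature [8B, align 8] → 8; @8: offset [8B, align 8] → 16; @16: size [1B, align 1] → 17; @17: blocks [1B, align 1] → 18; +2 pad (align 4); @20: crc [4B, align 4] → 24; size 24, align 8
@0: m23 [24B, align 8] → 24
@24: m1 [4B, align 4] → 28
@28: m20 [2B, align 2] → 30
@30: m5 [1B, align 1] → 31
+1 pad (align 8)
@32: m22 [8B, align 8] → 40
@40: m18 [4B, align 4] → 44
@44: c [1B, align 1] → 45
+1 pad (align 2)
@46: g [2B, align 2] → 48

46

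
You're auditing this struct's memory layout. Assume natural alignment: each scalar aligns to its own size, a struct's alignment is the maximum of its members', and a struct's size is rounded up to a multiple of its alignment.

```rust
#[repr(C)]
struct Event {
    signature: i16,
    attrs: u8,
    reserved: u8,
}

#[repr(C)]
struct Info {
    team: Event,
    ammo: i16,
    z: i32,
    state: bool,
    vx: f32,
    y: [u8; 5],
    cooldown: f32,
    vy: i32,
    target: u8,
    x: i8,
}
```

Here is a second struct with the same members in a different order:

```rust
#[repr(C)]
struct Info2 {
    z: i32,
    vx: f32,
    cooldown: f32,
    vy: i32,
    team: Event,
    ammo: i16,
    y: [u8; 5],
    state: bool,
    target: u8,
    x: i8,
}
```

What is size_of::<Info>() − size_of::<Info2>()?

8

Event: @0: signature [2B, align 2] → 2; @2: attrs [1B, align 1] → 3; @3: reserved [1B, align 1] → 4; size 4, align 2
@0: team [4B, align 2] → 4
@4: ammo [2B, align 2] → 6
+2 pad (align 4)
@8: z [4B, align 4] → 12
@12: state [1B, align 1] → 13
+3 pad (align 4)
@16: vx [4B, align 4] → 20
@20: y [5B, align 1] → 25
+3 pad (align 4)
@28: cooldown [4B, align 4] → 32
@32: vy [4B, align 4] → 36
@36: target [1B, align 1] → 37
@37: x [1B, align 1] → 38
+2 tail pad (align 4)
size 40, align 4
— Info2 —
@0: z [4B, align 4] → 4
@4: vx [4B, align 4] → 8
@8: cooldown [4B, align 4] → 12
@12: vy [4B, align 4] → 16
@16: team [4B, align 2] → 20
@20: ammo [2B, align 2] → 22
@22: y [5B, align 1] → 27
@27: state [1B, align 1] → 28
@28: target [1B, align 1] → 29
@29: x [1B, align 1] → 30
+2 tail pad (align 4)
size 32, align 4
40 − 32 = 8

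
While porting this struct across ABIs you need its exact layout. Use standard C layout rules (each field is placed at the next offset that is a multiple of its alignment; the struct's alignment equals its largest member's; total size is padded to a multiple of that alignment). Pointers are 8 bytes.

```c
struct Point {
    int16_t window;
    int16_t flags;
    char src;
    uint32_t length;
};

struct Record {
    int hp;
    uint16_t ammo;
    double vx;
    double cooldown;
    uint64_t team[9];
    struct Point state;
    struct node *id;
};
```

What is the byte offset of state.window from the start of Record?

96

Point: @0: window [2B, align 2] → 2; @2: flags [2B, align 2] → 4; @4: src [1B, align 1] → 5; +3 pad (align 4); @8: length [4B, align 4] → 12; size 12, align 4
@0: hp [4B, align 4] → 4
@4: ammo [2B, align 2] → 6
+2 pad (align 8)
@8: vx [8B, align 8] → 16
@16: cooldown [8B, align 8] → 24
@24: team [72B, align 8] → 96
@96: state [12B, align 4] → 108
within Point: window at 0
96 + 0 = 96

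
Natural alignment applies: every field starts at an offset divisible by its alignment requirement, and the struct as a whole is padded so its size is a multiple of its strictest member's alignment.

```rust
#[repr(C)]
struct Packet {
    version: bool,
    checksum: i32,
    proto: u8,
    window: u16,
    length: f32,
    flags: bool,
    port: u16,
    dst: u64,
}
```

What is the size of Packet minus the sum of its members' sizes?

9

@0: version [1B, align 1] → 1
+3 pad (align 4)
@4: checksum [4B, align 4] → 8
@8: proto [1B, align 1] → 9
+1 pad (align 2)
@10: window [2B, align 2] → 12
@12: length [4B, align 4] → 16
@16: flags [1B, align 1] → 17
+1 pad (align 2)
@18: port [2B, align 2] → 20
+4 pad (align 8)
@24: dst [8B, align 8] → 32
size 32, align 8
data bytes 23, size 32 → padding 9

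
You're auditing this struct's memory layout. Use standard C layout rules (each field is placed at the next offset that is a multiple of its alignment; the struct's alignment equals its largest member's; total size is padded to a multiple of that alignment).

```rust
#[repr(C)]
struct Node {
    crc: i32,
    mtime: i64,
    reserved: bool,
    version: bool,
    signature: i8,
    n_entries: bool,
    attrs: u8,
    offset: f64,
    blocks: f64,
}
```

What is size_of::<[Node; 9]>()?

0..4  crc  (4B, 4-aligned)
4..8  -- padding (4B)
8..16  mtime  (8B, 8-aligned)
16..17  reserved  (1B, 1-aligned)
17..18  version  (1B, 1-aligned)
18..19  signature  (1B, 1-aligned)
19..20  n_entries  (1B, 1-aligned)
20..21  attrs  (1B, 1-aligned)
21..24  -- padding (3B)
24..32  offset  (8B, 8-aligned)
32..40  blocks  (8B, 8-aligned)
sizeof = 40, alignof = 8
array of 9: 9 × 40 = 360

360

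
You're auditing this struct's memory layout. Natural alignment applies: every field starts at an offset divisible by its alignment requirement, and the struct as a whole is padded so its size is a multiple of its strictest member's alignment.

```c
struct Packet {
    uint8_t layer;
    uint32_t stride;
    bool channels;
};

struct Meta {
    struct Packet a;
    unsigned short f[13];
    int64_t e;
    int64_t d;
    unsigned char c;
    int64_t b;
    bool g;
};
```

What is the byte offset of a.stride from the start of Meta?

Packet: layer at 0 (size 1, align 1) → ends 1; pad 3 to align 4 for stride; stride at 4 (size 4, align 4) → ends 8; channels at 8 (size 1, align 1) → ends 9; tail pad 3 to reach multiple of 4; total 12 bytes, alignment 4
a at 0 (size 12, align 4) → ends 12
within Packet: stride at 4
0 + 4 = 4

4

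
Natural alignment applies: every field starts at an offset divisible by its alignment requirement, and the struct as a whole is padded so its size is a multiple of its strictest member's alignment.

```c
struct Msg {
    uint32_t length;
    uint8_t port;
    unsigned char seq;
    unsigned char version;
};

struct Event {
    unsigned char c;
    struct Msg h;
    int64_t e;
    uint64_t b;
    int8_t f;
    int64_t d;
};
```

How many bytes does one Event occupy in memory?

48

Msg: 0..4  length  (4B, 4-aligned); 4..5  port  (1B, 1-aligned); 5..6  seq  (1B, 1-aligned); 6..7  version  (1B, 1-aligned); 7..8  -- tail padding (1B); sizeof = 8, alignof = 4
0..1  c  (1B, 1-aligned)
1..4  -- padding (3B)
4..12  h  (8B, 4-aligned)
12..16  -- padding (4B)
16..24  e  (8B, 8-aligned)
24..32  b  (8B, 8-aligned)
32..33  f  (1B, 1-aligned)
33..40  -- padding (7B)
40..48  d  (8B, 8-aligned)
sizeof = 48, alignof = 8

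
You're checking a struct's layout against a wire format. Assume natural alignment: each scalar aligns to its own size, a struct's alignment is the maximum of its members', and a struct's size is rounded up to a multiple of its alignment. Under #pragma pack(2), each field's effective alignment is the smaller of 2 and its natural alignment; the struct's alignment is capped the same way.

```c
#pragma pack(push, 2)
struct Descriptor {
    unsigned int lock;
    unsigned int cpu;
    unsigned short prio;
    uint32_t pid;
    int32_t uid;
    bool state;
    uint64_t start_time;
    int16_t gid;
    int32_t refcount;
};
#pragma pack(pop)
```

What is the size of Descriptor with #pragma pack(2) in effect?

34

lock at 0 (size 4, align 2) → ends 4
cpu at 4 (size 4, align 2) → ends 8
prio at 8 (size 2, align 2) → ends 10
pid at 10 (size 4, align 2) → ends 14
uid at 14 (size 4, align 2) → ends 18
state at 18 (size 1, align 1) → ends 19
pad 1 to align 2 for start_time
start_time at 20 (size 8, align 2) → ends 28
gid at 28 (size 2, align 2) → ends 30
refcount at 30 (size 4, align 2) → ends 34
total 34 bytes, alignment 2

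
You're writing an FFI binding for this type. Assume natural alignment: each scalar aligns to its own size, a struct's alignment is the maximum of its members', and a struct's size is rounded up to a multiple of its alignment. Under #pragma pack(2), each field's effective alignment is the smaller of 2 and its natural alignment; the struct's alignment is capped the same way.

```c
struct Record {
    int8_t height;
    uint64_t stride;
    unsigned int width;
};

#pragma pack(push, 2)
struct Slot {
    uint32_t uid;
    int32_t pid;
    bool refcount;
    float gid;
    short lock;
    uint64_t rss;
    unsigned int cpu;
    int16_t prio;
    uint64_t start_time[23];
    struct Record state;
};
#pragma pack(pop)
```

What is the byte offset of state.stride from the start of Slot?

222

Record: 0..1  height  (1B, 1-aligned); 1..8  -- padding (7B); 8..16  stride  (8B, 8-aligned); 16..20  width  (4B, 4-aligned); 20..24  -- tail padding (4B); sizeof = 24, alignof = 8
0..4  uid  (4B, 2-aligned)
4..8  pid  (4B, 2-aligned)
8..9  refcount  (1B, 1-aligned)
9..10  -- padding (1B)
10..14  gid  (4B, 2-aligned)
14..16  lock  (2B, 2-aligned)
16..24  rss  (8B, 2-aligned)
24..28  cpu  (4B, 2-aligned)
28..30  prio  (2B, 2-aligned)
30..214  start_time  (184B, 2-aligned)
214..238  state  (24B, 2-aligned)
within Record: stride at 8
214 + 8 = 222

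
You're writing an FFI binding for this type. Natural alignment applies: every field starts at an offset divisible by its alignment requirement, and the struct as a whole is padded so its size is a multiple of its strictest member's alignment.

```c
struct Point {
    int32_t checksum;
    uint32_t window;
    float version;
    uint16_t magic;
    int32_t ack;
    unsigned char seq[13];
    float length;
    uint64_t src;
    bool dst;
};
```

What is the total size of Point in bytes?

56

checksum at 0 (size 4, align 4) → ends 4
window at 4 (size 4, align 4) → ends 8
version at 8 (size 4, align 4) → ends 12
magic at 12 (size 2, align 2) → ends 14
pad 2 to align 4 for ack
ack at 16 (size 4, align 4) → ends 20
seq at 20 (size 13, align 1) → ends 33
pad 3 to align 4 for length
length at 36 (size 4, align 4) → ends 40
src at 40 (size 8, align 8) → ends 48
dst at 48 (size 1, align 1) → ends 49
tail pad 7 to reach multiple of 8
total 56 bytes, alignment 8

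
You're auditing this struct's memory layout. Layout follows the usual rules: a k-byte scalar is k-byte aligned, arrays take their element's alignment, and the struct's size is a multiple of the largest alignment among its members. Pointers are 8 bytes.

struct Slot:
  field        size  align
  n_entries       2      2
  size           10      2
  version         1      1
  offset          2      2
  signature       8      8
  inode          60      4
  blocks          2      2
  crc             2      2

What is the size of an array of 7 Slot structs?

@0: n_entries [2B, align 2] → 2
@2: size [10B, align 2] → 12
@12: version [1B, align 1] → 13
+1 pad (align 2)
@14: offset [2B, align 2] → 16
@16: signature [8B, align 8] → 24
@24: inode [60B, align 4] → 84
@84: blocks [2B, align 2] → 86
@86: crc [2B, align 2] → 88
size 88, align 8
array of 7: 7 × 88 = 616

616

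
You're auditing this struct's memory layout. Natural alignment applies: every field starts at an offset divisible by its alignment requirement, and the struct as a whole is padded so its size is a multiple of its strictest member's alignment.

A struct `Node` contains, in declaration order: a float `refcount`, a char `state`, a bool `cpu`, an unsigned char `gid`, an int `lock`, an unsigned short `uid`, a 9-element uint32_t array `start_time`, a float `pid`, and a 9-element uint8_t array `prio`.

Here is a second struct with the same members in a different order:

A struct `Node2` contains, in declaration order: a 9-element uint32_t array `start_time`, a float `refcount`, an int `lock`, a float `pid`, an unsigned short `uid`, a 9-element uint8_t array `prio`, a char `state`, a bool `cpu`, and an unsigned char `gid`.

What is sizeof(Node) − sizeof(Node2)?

4

refcount at 0 (size 4, align 4) → ends 4
state at 4 (size 1, align 1) → ends 5
cpu at 5 (size 1, align 1) → ends 6
gid at 6 (size 1, align 1) → ends 7
pad 1 to align 4 for lock
lock at 8 (size 4, align 4) → ends 12
uid at 12 (size 2, align 2) → ends 14
pad 2 to align 4 for start_time
start_time at 16 (size 36, align 4) → ends 52
pid at 52 (size 4, align 4) → ends 56
prio at 56 (size 9, align 1) → ends 65
tail pad 3 to reach multiple of 4
total 68 bytes, alignment 4
— Node2 —
start_time at 0 (size 36, align 4) → ends 36
refcount at 36 (size 4, align 4) → ends 40
lock at 40 (size 4, align 4) → ends 44
pid at 44 (size 4, align 4) → ends 48
uid at 48 (size 2, align 2) → ends 50
prio at 50 (size 9, align 1) → ends 59
state at 59 (size 1, align 1) → ends 60
cpu at 60 (size 1, align 1) → ends 61
gid at 61 (size 1, align 1) → ends 62
tail pad 2 to reach multiple of 4
total 64 bytes, alignment 4
68 − 64 = 4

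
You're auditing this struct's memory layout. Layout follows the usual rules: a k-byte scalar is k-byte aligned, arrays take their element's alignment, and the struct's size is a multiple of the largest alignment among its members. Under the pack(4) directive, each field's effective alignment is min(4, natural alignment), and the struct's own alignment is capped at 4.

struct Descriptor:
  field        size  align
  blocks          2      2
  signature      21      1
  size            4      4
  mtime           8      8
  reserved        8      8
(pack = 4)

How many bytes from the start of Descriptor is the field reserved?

@0: blocks [2B, align 2] → 2
@2: signature [21B, align 1] → 23
+1 pad (align 4)
@24: size [4B, align 4] → 28
@28: mtime [8B, align 4] → 36
@36: reserved [8B, align 4] → 44

36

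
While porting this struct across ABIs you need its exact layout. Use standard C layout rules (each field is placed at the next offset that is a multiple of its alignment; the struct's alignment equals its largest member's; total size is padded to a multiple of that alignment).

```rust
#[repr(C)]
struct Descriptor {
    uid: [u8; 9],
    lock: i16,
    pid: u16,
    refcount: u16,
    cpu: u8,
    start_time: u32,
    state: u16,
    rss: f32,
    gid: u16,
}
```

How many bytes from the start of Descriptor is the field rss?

uid at 0 (size 9, align 1) → ends 9
pad 1 to align 2 for lock
lock at 10 (size 2, align 2) → ends 12
pid at 12 (size 2, align 2) → ends 14
refcount at 14 (size 2, align 2) → ends 16
cpu at 16 (size 1, align 1) → ends 17
pad 3 to align 4 for start_time
start_time at 20 (size 4, align 4) → ends 24
state at 24 (size 2, align 2) → ends 26
pad 2 to align 4 for rss
rss at 28 (size 4, align 4) → ends 32

28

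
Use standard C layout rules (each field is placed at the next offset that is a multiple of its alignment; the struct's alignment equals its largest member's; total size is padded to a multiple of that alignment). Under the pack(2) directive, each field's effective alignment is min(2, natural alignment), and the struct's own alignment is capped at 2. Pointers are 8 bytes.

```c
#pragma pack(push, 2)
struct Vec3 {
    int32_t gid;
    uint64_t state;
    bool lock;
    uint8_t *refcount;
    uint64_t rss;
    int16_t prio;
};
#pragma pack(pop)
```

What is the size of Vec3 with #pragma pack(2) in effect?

@0: gid [4B, align 2] → 4
@4: state [8B, align 2] → 12
@12: lock [1B, align 1] → 13
+1 pad (align 2)
@14: refcount [8B, align 2] → 22
@22: rss [8B, align 2] → 30
@30: prio [2B, align 2] → 32
size 32, align 2

32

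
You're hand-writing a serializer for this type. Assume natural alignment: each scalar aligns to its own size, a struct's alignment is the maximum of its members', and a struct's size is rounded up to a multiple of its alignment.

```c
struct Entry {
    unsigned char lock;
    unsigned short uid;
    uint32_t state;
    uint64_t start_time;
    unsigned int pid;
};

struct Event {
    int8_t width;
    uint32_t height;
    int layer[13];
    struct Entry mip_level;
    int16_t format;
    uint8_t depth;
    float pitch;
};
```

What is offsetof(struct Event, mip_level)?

Entry: 0..1  lock  (1B, 1-aligned); 1..2  -- padding (1B); 2..4  uid  (2B, 2-aligned); 4..8  state  (4B, 4-aligned); 8..16  start_time  (8B, 8-aligned); 16..20  pid  (4B, 4-aligned); 20..24  -- tail padding (4B); sizeof = 24, alignof = 8
0..1  width  (1B, 1-aligned)
1..4  -- padding (3B)
4..8  height  (4B, 4-aligned)
8..60  layer  (52B, 4-aligned)
60..64  -- padding (4B)
64..88  mip_level  (24B, 8-aligned)

64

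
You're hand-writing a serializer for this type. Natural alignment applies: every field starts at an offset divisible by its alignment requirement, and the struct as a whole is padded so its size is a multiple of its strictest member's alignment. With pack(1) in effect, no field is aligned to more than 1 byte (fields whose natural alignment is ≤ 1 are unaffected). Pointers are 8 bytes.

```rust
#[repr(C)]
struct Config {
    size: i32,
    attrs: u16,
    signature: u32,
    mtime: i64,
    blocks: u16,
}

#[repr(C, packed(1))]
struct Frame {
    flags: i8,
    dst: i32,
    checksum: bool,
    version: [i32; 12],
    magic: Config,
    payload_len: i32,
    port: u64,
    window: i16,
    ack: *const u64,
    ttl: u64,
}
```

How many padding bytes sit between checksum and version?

0

Config: size at 0 (size 4, align 4) → ends 4; attrs at 4 (size 2, align 2) → ends 6; pad 2 to align 4 for signature; signature at 8 (size 4, align 4) → ends 12; pad 4 to align 8 for mtime; mtime at 16 (size 8, align 8) → ends 24; blocks at 24 (size 2, align 2) → ends 26; tail pad 6 to reach multiple of 8; total 32 bytes, alignment 8
flags at 0 (size 1, align 1) → ends 1
dst at 1 (size 4, align 1) → ends 5
checksum at 5 (size 1, align 1) → ends 6
version at 6 (size 48, align 1) → ends 54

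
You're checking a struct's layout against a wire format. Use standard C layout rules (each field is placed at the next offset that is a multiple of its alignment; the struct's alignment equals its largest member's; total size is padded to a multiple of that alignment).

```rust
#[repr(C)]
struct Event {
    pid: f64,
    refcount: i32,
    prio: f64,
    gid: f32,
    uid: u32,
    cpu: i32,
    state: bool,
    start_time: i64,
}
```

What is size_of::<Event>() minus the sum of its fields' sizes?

0..8  pid  (8B, 8-aligned)
8..12  refcount  (4B, 4-aligned)
12..16  -- padding (4B)
16..24  prio  (8B, 8-aligned)
24..28  gid  (4B, 4-aligned)
28..32  uid  (4B, 4-aligned)
32..36  cpu  (4B, 4-aligned)
36..37  state  (1B, 1-aligned)
37..40  -- padding (3B)
40..48  start_time  (8B, 8-aligned)
sizeof = 48, alignof = 8
data bytes 41, size 48 → padding 7

7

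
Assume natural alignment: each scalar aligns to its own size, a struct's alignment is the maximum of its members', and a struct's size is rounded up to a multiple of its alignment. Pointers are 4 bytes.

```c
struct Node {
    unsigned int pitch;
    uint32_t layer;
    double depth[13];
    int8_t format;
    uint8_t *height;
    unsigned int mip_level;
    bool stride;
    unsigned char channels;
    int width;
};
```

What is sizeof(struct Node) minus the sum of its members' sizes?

@0: pitch [4B, align 4] → 4
@4: layer [4B, align 4] → 8
@8: depth [104B, align 8] → 112
@112: format [1B, align 1] → 113
+3 pad (align 4)
@116: height [4B, align 4] → 120
@120: mip_level [4B, align 4] → 124
@124: stride [1B, align 1] → 125
@125: channels [1B, align 1] → 126
+2 pad (align 4)
@128: width [4B, align 4] → 132
+4 tail pad (align 8)
size 136, align 8
data bytes 127, size 136 → padding 9

9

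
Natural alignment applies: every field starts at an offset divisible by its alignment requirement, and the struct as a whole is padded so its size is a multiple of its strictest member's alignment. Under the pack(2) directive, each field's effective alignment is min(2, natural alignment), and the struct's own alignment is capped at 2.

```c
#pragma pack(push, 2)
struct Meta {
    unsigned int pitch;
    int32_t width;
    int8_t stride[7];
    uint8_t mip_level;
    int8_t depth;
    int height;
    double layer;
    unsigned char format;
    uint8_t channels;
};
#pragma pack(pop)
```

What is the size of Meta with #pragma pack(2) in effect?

32

0..4  pitch  (4B, 2-aligned)
4..8  width  (4B, 2-aligned)
8..15  stride  (7B, 1-aligned)
15..16  mip_level  (1B, 1-aligned)
16..17  depth  (1B, 1-aligned)
17..18  -- padding (1B)
18..22  height  (4B, 2-aligned)
22..30  layer  (8B, 2-aligned)
30..31  format  (1B, 1-aligned)
31..32  channels  (1B, 1-aligned)
sizeof = 32, alignof = 2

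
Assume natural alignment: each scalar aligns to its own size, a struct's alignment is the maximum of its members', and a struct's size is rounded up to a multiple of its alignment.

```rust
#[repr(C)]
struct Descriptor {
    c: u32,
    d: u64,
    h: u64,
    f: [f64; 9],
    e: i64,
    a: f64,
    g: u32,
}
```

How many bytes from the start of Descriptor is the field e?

@0: c [4B, align 4] → 4
+4 pad (align 8)
@8: d [8B, align 8] → 16
@16: h [8B, align 8] → 24
@24: f [72B, align 8] → 96
@96: e [8B, align 8] → 104

96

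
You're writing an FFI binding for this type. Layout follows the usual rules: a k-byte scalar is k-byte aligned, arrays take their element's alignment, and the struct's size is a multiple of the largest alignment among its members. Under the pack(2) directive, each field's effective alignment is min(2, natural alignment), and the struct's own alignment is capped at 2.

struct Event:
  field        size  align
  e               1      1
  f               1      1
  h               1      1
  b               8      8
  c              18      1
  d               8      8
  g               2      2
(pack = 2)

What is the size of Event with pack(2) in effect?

e at 0 (size 1, align 1) → ends 1
f at 1 (size 1, align 1) → ends 2
h at 2 (size 1, align 1) → ends 3
pad 1 to align 2 for b
b at 4 (size 8, align 2) → ends 12
c at 12 (size 18, align 1) → ends 30
d at 30 (size 8, align 2) → ends 38
g at 38 (size 2, align 2) → ends 40
total 40 bytes, alignment 2

40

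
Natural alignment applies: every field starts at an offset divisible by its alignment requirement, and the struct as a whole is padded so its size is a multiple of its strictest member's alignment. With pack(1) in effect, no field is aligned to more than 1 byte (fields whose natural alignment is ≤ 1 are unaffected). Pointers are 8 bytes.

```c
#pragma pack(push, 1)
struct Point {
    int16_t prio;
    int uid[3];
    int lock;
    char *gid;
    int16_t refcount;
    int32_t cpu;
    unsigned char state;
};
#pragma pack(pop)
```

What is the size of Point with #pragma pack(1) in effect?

33

prio at 0 (size 2, align 1) → ends 2
uid at 2 (size 12, align 1) → ends 14
lock at 14 (size 4, align 1) → ends 18
gid at 18 (size 8, align 1) → ends 26
refcount at 26 (size 2, align 1) → ends 28
cpu at 28 (size 4, align 1) → ends 32
state at 32 (size 1, align 1) → ends 33
total 33 bytes, alignment 1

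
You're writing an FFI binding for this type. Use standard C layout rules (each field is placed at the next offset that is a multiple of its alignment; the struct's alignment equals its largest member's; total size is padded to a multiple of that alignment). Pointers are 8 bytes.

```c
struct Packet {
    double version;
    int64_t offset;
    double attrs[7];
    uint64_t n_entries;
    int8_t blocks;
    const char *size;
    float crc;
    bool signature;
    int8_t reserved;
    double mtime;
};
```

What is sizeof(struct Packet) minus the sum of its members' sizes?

9

0..8  version  (8B, 8-aligned)
8..16  offset  (8B, 8-aligned)
16..72  attrs  (56B, 8-aligned)
72..80  n_entries  (8B, 8-aligned)
80..81  blocks  (1B, 1-aligned)
81..88  -- padding (7B)
88..96  size  (8B, 8-aligned)
96..100  crc  (4B, 4-aligned)
100..101  signature  (1B, 1-aligned)
101..102  reserved  (1B, 1-aligned)
102..104  -- padding (2B)
104..112  mtime  (8B, 8-aligned)
sizeof = 112, alignof = 8
data bytes 103, size 112 → padding 9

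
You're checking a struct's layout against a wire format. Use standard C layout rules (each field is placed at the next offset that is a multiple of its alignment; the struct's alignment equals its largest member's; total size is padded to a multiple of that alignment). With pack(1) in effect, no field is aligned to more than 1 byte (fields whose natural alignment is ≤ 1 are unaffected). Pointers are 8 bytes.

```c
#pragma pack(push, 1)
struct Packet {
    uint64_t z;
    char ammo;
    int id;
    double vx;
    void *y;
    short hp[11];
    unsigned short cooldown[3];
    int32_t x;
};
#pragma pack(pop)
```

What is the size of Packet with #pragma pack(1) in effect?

61

@0: z [8B, align 1] → 8
@8: ammo [1B, align 1] → 9
@9: id [4B, align 1] → 13
@13: vx [8B, align 1] → 21
@21: y [8B, align 1] → 29
@29: hp [22B, align 1] → 51
@51: cooldown [6B, align 1] → 57
@57: x [4B, align 1] → 61
size 61, align 1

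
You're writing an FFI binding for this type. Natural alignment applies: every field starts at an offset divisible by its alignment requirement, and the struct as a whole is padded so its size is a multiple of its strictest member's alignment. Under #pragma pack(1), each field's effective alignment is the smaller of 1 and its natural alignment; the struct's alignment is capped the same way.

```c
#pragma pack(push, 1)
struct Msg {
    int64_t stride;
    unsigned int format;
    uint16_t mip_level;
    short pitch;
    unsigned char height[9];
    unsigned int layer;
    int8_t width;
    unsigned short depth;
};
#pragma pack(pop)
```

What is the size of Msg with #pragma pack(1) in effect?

32

stride at 0 (size 8, align 1) → ends 8
format at 8 (size 4, align 1) → ends 12
mip_level at 12 (size 2, align 1) → ends 14
pitch at 14 (size 2, align 1) → ends 16
height at 16 (size 9, align 1) → ends 25
layer at 25 (size 4, align 1) → ends 29
width at 29 (size 1, align 1) → ends 30
depth at 30 (size 2, align 1) → ends 32
total 32 bytes, alignment 1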